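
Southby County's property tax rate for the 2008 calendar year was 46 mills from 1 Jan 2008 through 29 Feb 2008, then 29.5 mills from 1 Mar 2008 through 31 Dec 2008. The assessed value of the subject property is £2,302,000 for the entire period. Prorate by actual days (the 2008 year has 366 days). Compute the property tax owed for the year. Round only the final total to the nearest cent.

1 Jan – 29 Feb 2008: 60 days at 46 mills → £2,302,000 × 4.6% × 60/366 = £17,359.3443
1 Mar – 31 Dec 2008: 306 days at 29.5 mills → £2,302,000 × 2.95% × 306/366 = £56,776.3770
Total = £74,135.7213

£74,135.72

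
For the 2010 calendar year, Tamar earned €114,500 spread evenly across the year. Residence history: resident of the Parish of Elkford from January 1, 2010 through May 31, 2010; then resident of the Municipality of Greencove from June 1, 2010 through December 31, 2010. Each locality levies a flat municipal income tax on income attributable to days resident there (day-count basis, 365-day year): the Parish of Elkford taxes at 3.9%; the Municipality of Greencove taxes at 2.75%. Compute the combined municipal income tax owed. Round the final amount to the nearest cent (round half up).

The Parish of Elkford, January 1 – May 31, 2010: 151 days → €114,500 × 3.9% × 151/365 = €1,847.3712
The Municipality of Greencove, June 1 – December 31, 2010: 214 days → €114,500 × 2.75% × 214/365 = €1,846.1164
Total = €3,693.4877

€3,693.49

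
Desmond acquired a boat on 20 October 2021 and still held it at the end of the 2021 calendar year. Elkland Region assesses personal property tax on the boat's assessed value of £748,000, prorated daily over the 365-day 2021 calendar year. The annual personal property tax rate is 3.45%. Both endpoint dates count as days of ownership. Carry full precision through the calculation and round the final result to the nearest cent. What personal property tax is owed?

Days held (20 October – 31 December 2021): 73 out of 365
Tax = £748,000 × 3.45% × 73/365 = £5,161.2000

£5,161.20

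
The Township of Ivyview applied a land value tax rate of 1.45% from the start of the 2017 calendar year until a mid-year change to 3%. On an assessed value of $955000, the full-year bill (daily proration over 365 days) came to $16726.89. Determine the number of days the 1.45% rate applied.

Let d = days at the first rate; then 365 − d days at the second rate.
$955000 × [1.45%·d + 3%·(365−d)] / 365 = $16726.89
Solving gives d = 294, so the new rate took effect on 22 Oct 2017.

294 days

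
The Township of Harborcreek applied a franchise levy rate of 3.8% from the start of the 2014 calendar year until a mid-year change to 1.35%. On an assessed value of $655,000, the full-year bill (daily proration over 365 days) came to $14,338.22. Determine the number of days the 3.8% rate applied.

Let d = days at the first rate; then 365 − d days at the second rate.
$655,000 × [3.8%·d + 1.35%·(365−d)] / 365 = $14,338.22
Solving gives d = 125, so the new rate took effect on May 6, 2014.

125 days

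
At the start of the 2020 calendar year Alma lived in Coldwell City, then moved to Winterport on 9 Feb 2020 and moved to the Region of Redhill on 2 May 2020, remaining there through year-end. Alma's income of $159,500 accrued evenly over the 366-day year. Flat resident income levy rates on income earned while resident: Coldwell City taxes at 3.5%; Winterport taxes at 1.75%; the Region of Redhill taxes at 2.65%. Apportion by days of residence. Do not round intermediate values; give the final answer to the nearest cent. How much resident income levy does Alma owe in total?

Coldwell City, 1 Jan – 8 Feb 2020: 39 days → $159,500 × 3.5% × 39/366 = $594.8566
Winterport, 9 Feb – 1 May 2020: 83 days → $159,500 × 1.75% × 83/366 = $632.9884
The Region of Redhill, 2 May – 31 Dec 2020: 244 days → $159,500 × 2.65% × 244/366 = $2,817.8333
Total = $4,045.6783

$4,045.68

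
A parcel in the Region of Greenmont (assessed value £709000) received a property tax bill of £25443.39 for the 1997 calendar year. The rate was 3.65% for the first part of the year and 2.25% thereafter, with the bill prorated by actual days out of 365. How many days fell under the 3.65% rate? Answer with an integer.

Let d = days at the first rate; then 365 − d days at the second rate.
£709000 × [3.65%·d + 2.25%·(365−d)] / 365 = £25443.39
Solving gives d = 349, so the new rate took effect on 16 December 1997.

349 days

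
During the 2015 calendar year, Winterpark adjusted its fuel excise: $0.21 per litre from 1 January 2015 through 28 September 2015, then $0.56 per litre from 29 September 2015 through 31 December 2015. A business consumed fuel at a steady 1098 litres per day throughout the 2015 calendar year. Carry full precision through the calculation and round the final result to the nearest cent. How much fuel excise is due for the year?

$120,285.90

1 January – 28 September 2015: 271 days × 1098 litres/day = 297,558 litres at $0.21/litre → $62,487.18
29 September – 31 December 2015: 94 days × 1098 litres/day = 103,212 litres at $0.56/litre → $57,798.72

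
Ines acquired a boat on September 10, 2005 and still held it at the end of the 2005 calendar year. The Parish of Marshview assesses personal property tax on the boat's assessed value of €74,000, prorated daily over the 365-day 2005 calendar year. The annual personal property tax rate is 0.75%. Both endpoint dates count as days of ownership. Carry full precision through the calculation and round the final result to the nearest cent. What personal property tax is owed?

Days held (September 10 – December 31, 2005): 113 out of 365
Tax = €74,000 × 0.75% × 113/365 = €171.8219

€171.82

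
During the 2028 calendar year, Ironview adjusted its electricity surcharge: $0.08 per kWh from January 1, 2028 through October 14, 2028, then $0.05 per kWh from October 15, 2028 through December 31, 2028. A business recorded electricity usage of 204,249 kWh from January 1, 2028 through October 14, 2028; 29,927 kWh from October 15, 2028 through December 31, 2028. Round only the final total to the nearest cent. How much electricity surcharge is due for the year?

January 1 – October 14, 2028: 204,249 kWh at $0.08/kWh → $16,339.92
October 15 – December 31, 2028: 29,927 kWh at $0.05/kWh → $1,496.35

$17,836.27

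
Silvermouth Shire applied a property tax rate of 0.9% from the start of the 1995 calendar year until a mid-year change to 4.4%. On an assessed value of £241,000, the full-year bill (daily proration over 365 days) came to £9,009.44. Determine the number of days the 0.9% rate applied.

69 days

Let d = days at the first rate; then 365 − d days at the second rate.
£241,000 × [0.9%·d + 4.4%·(365−d)] / 365 = £9,009.44
Solving gives d = 69, so the new rate took effect on March 11, 1995.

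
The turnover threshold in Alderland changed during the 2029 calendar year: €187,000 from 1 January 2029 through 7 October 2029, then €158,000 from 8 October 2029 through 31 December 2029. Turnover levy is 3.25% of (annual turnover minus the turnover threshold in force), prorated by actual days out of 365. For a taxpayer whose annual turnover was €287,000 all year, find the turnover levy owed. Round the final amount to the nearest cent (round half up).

€3,469.49

1 January – 7 October 2029: 280 days, exemption €187,000 → (€287,000 − €187,000) × 3.25% × 280/365 = €2,493.1507
8 October – 31 December 2029: 85 days, exemption €158,000 → (€287,000 − €158,000) × 3.25% × 85/365 = €976.3356
Total = €3,469.4863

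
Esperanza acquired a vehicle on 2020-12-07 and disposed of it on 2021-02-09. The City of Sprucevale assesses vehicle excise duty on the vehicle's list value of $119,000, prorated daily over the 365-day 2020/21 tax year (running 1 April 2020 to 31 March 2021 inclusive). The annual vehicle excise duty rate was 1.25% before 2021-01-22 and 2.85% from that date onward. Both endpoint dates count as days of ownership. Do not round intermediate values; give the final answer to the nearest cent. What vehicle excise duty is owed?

$364.01

2020-12-07 to 2021-01-21: 46 days at 1.25% → $119,000 × 1.25% × 46/365 = $187.4658
2021-01-22 to 2021-02-09: 19 days at 2.85% → $119,000 × 2.85% × 19/365 = $176.5438
Total = $364.0096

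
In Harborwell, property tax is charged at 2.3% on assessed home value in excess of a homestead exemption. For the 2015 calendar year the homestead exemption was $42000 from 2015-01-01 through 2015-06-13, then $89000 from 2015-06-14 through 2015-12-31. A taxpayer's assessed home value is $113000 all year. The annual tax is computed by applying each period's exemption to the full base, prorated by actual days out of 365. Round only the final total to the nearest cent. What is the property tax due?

2015-01-01 to 2015-06-13: 164 days, exemption $42000 → ($113000 − $42000) × 2.3% × 164/365 = $733.7315
2015-06-14 to 2015-12-31: 201 days, exemption $89000 → ($113000 − $89000) × 2.3% × 201/365 = $303.9781
Total = $1037.7096

$1037.71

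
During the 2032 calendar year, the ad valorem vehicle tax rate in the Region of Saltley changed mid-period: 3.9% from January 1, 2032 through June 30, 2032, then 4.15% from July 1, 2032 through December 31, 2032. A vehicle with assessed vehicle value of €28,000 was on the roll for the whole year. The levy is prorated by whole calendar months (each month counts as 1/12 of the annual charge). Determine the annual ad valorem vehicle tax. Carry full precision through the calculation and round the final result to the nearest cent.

€1,127.00

January 1 – June 30, 2032: 6 months at 3.9% → €28,000 × 3.9% × 6/12 = €546.0000
July 1 – December 31, 2032: 6 months at 4.15% → €28,000 × 4.15% × 6/12 = €581.0000
Total = €1,127.0000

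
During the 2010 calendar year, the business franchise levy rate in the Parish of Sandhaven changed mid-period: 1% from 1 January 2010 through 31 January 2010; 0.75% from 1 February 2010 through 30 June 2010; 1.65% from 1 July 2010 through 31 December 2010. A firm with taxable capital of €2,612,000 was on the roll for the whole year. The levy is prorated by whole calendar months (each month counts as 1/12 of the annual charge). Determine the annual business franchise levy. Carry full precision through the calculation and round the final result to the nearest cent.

1 January – 31 January 2010: 1 month at 1% → €2,612,000 × 1% × 1/12 = €2,176.6667
1 February – 30 June 2010: 5 months at 0.75% → €2,612,000 × 0.75% × 5/12 = €8,162.5000
1 July – 31 December 2010: 6 months at 1.65% → €2,612,000 × 1.65% × 6/12 = €21,549.0000
Total = €31,888.1667

€31,888.17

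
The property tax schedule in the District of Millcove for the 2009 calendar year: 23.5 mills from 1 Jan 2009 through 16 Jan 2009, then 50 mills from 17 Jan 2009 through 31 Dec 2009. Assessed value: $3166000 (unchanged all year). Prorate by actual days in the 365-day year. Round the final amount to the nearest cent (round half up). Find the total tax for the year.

1 Jan – 16 Jan 2009: 16 days at 23.5 mills → $3166000 × 2.35% × 16/365 = $3261.4137
17 Jan – 31 Dec 2009: 349 days at 50 mills → $3166000 × 5% × 349/365 = $151360.8219
Total = $154622.2356

$154622.24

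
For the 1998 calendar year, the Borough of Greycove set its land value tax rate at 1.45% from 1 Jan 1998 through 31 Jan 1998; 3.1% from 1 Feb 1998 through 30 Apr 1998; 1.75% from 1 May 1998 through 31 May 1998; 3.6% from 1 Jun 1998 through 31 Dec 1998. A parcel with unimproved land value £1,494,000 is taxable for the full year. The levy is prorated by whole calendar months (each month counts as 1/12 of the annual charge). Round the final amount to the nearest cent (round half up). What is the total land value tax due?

1 Jan – 31 Jan 1998: 1 month at 1.45% → £1,494,000 × 1.45% × 1/12 = £1,805.2500
1 Feb – 30 Apr 1998: 3 months at 3.1% → £1,494,000 × 3.1% × 3/12 = £11,578.5000
1 May – 31 May 1998: 1 month at 1.75% → £1,494,000 × 1.75% × 1/12 = £2,178.7500
1 Jun – 31 Dec 1998: 7 months at 3.6% → £1,494,000 × 3.6% × 7/12 = £31,374.0000
Total = £46,936.5000

£46,936.50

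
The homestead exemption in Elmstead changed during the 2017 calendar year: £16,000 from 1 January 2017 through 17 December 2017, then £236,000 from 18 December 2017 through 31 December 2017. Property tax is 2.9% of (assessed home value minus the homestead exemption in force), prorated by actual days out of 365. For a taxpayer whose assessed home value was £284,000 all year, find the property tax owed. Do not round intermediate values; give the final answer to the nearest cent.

£7,527.29

1 January – 17 December 2017: 351 days, exemption £16,000 → (£284,000 − £16,000) × 2.9% × 351/365 = £7,473.8959
18 December – 31 December 2017: 14 days, exemption £236,000 → (£284,000 − £236,000) × 2.9% × 14/365 = £53.3918
Total = £7,527.2877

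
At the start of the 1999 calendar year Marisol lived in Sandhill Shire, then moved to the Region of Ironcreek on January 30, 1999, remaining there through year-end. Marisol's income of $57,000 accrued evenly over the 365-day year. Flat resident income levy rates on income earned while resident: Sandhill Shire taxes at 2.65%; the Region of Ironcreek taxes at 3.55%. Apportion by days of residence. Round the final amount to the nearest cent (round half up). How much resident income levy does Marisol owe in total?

$1,982.74

Sandhill Shire, January 1 – January 29, 1999: 29 days → $57,000 × 2.65% × 29/365 = $120.0123
The Region of Ironcreek, January 30 – December 31, 1999: 336 days → $57,000 × 3.55% × 336/365 = $1,862.7288
Total = $1,982.7411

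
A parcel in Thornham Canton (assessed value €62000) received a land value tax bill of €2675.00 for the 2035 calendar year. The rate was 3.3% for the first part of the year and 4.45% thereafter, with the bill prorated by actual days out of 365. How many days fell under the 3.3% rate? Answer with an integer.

Let d = days at the first rate; then 365 − d days at the second rate.
€62000 × [3.3%·d + 4.45%·(365−d)] / 365 = €2675.00
Solving gives d = 43, so the new rate took effect on 13 February 2035.

43 days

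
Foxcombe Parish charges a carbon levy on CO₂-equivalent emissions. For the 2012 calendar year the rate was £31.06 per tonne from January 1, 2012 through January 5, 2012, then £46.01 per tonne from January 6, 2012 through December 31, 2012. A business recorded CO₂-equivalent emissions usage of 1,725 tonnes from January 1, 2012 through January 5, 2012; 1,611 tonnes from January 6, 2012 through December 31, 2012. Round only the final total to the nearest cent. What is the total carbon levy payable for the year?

£127,700.61

January 1 – January 5, 2012: 1,725 tonnes at £31.06/tonne → £53,578.50
January 6 – December 31, 2012: 1,611 tonnes at £46.01/tonne → £74,122.11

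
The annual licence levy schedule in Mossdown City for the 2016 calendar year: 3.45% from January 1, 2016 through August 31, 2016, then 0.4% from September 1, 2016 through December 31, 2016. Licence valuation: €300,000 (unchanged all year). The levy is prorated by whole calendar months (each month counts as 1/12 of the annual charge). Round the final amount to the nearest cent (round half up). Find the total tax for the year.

€7,300.00

January 1 – August 31, 2016: 8 months at 3.45% → €300,000 × 3.45% × 8/12 = €6,900.0000
September 1 – December 31, 2016: 4 months at 0.4% → €300,000 × 0.4% × 4/12 = €400.0000
Total = €7,300.0000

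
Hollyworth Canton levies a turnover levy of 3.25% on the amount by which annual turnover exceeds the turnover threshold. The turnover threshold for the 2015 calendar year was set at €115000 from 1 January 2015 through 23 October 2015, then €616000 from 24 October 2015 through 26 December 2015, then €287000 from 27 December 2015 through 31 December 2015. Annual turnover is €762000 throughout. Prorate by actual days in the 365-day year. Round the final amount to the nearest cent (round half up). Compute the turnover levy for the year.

1 January – 23 October 2015: 296 days, exemption €115000 → (€762000 − €115000) × 3.25% × 296/365 = €17052.4384
24 October – 26 December 2015: 64 days, exemption €616000 → (€762000 − €616000) × 3.25% × 64/365 = €832.0000
27 December – 31 December 2015: 5 days, exemption €287000 → (€762000 − €287000) × 3.25% × 5/365 = €211.4726
Total = €18095.9110

€18095.91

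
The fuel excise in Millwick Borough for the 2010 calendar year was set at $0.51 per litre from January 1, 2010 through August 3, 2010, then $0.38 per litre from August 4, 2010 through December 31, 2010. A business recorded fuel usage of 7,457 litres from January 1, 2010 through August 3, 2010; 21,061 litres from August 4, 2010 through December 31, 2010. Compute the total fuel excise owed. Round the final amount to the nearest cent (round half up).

January 1 – August 3, 2010: 7,457 litres at $0.51/litre → $3803.07
August 4 – December 31, 2010: 21,061 litres at $0.38/litre → $8003.18

$11806.25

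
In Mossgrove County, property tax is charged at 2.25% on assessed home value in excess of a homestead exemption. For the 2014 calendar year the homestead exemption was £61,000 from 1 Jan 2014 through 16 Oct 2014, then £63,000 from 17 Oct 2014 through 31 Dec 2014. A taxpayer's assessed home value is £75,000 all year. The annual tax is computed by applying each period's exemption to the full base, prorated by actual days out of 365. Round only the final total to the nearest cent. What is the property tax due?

1 Jan – 16 Oct 2014: 289 days, exemption £61,000 → (£75,000 − £61,000) × 2.25% × 289/365 = £249.4110
17 Oct – 31 Dec 2014: 76 days, exemption £63,000 → (£75,000 − £63,000) × 2.25% × 76/365 = £56.2192
Total = £305.6301

£305.63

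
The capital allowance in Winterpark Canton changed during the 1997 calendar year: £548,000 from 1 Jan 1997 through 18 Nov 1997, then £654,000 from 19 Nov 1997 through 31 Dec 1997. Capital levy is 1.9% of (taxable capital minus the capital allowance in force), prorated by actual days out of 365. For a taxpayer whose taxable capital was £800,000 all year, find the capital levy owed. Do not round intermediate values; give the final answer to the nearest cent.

£4,550.73

1 Jan – 18 Nov 1997: 322 days, exemption £548,000 → (£800,000 − £548,000) × 1.9% × 322/365 = £4,223.9342
19 Nov – 31 Dec 1997: 43 days, exemption £654,000 → (£800,000 − £654,000) × 1.9% × 43/365 = £326.8000
Total = £4,550.7342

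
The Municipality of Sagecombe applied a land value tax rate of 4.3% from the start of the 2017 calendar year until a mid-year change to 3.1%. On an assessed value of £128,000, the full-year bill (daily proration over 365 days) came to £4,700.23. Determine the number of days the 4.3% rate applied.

Let d = days at the first rate; then 365 − d days at the second rate.
£128,000 × [4.3%·d + 3.1%·(365−d)] / 365 = £4,700.23
Solving gives d = 174, so the new rate took effect on June 24, 2017.

174 days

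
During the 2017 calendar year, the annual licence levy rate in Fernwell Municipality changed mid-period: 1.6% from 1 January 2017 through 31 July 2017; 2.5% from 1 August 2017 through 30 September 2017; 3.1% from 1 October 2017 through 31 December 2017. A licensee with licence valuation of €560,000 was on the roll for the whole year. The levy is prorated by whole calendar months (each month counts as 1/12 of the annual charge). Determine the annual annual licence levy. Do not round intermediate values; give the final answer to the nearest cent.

€11,900.00

1 January – 31 July 2017: 7 months at 1.6% → €560,000 × 1.6% × 7/12 = €5,226.6667
1 August – 30 September 2017: 2 months at 2.5% → €560,000 × 2.5% × 2/12 = €2,333.3333
1 October – 31 December 2017: 3 months at 3.1% → €560,000 × 3.1% × 3/12 = €4,340.0000
Total = €11,900.0000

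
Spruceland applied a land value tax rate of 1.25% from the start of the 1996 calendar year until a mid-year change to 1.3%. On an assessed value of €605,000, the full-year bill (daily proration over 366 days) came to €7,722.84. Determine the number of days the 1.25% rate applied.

172 days

Let d = days at the first rate; then 366 − d days at the second rate.
€605,000 × [1.25%·d + 1.3%·(366−d)] / 366 = €7,722.84
Solving gives d = 172, so the new rate took effect on June 21, 1996.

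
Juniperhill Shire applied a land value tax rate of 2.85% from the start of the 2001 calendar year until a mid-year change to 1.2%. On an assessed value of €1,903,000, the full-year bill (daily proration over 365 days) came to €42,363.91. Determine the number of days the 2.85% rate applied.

Let d = days at the first rate; then 365 − d days at the second rate.
€1,903,000 × [2.85%·d + 1.2%·(365−d)] / 365 = €42,363.91
Solving gives d = 227, so the new rate took effect on August 16, 2001.

227 days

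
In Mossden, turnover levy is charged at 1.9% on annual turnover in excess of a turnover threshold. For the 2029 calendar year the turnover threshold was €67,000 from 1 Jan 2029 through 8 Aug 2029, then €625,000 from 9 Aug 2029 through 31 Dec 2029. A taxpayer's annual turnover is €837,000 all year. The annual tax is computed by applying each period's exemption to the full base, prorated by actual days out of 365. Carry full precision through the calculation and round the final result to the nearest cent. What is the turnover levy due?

1 Jan – 8 Aug 2029: 220 days, exemption €67,000 → (€837,000 − €67,000) × 1.9% × 220/365 = €8,818.0822
9 Aug – 31 Dec 2029: 145 days, exemption €625,000 → (€837,000 − €625,000) × 1.9% × 145/365 = €1,600.1644
Total = €10,418.2466

€10,418.25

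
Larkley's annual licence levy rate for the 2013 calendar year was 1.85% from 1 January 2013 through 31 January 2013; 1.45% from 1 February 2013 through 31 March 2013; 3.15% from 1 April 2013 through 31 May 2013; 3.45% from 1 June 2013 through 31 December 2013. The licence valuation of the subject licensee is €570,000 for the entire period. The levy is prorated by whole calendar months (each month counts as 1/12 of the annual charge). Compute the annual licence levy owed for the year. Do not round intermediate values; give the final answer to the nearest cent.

€16,720.00

1 January – 31 January 2013: 1 month at 1.85% → €570,000 × 1.85% × 1/12 = €878.7500
1 February – 31 March 2013: 2 months at 1.45% → €570,000 × 1.45% × 2/12 = €1,377.5000
1 April – 31 May 2013: 2 months at 3.15% → €570,000 × 3.15% × 2/12 = €2,992.5000
1 June – 31 December 2013: 7 months at 3.45% → €570,000 × 3.45% × 7/12 = €11,471.2500
Total = €16,720.0000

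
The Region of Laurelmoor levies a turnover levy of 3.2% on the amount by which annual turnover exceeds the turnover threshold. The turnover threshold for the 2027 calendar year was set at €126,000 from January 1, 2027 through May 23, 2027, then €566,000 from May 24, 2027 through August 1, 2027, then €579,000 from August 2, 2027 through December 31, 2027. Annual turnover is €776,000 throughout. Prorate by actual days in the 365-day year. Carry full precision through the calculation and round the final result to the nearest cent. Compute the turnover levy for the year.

€12,063.04

January 1 – May 23, 2027: 143 days, exemption €126,000 → (€776,000 − €126,000) × 3.2% × 143/365 = €8,149.0411
May 24 – August 1, 2027: 70 days, exemption €566,000 → (€776,000 − €566,000) × 3.2% × 70/365 = €1,288.7671
August 2 – December 31, 2027: 152 days, exemption €579,000 → (€776,000 − €579,000) × 3.2% × 152/365 = €2,625.2274
Total = €12,063.0356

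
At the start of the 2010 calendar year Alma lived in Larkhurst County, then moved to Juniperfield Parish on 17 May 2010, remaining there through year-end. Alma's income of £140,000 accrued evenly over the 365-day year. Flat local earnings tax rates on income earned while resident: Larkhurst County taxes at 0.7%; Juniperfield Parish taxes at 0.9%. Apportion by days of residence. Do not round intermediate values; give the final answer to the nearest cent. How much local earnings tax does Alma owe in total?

Larkhurst County, 1 Jan – 16 May 2010: 136 days → £140,000 × 0.7% × 136/365 = £365.1507
Juniperfield Parish, 17 May – 31 Dec 2010: 229 days → £140,000 × 0.9% × 229/365 = £790.5205
Total = £1,155.6712

£1,155.67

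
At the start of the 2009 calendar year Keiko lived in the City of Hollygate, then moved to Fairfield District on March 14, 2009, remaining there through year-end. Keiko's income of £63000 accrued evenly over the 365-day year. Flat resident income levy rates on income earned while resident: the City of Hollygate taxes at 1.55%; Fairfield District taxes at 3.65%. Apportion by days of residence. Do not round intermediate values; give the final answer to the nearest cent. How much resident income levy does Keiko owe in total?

The City of Hollygate, January 1 – March 13, 2009: 72 days → £63000 × 1.55% × 72/365 = £192.6247
Fairfield District, March 14 – December 31, 2009: 293 days → £63000 × 3.65% × 293/365 = £1845.9000
Total = £2038.5247

£2038.52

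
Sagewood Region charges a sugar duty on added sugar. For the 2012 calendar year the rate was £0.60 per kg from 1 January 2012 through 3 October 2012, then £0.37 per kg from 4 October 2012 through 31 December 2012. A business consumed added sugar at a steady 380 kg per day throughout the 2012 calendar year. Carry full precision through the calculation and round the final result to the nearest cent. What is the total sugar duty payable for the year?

£75,669.40

1 January – 3 October 2012: 277 days × 380 kg/day = 105,260 kg at £0.60/kg → £63,156.00
4 October – 31 December 2012: 89 days × 380 kg/day = 33,820 kg at £0.37/kg → £12,513.40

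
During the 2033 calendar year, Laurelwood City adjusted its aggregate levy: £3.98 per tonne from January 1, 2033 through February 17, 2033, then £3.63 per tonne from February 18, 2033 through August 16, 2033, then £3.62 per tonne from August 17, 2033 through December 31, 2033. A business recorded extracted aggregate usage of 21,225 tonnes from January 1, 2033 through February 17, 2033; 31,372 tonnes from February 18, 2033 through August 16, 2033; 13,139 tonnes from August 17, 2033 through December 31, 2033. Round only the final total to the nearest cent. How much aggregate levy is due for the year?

£245,919.04

January 1 – February 17, 2033: 21,225 tonnes at £3.98/tonne → £84,475.50
February 18 – August 16, 2033: 31,372 tonnes at £3.63/tonne → £113,880.36
August 17 – December 31, 2033: 13,139 tonnes at £3.62/tonne → £47,563.18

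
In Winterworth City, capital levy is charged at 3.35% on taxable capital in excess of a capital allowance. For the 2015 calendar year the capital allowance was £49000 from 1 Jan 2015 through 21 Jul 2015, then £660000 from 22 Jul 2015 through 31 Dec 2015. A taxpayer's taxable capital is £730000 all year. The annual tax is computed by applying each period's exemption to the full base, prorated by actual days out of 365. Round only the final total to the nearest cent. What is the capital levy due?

1 Jan – 21 Jul 2015: 202 days, exemption £49000 → (£730000 − £49000) × 3.35% × 202/365 = £12625.5534
22 Jul – 31 Dec 2015: 163 days, exemption £660000 → (£730000 − £660000) × 3.35% × 163/365 = £1047.2192
Total = £13672.7726

£13672.77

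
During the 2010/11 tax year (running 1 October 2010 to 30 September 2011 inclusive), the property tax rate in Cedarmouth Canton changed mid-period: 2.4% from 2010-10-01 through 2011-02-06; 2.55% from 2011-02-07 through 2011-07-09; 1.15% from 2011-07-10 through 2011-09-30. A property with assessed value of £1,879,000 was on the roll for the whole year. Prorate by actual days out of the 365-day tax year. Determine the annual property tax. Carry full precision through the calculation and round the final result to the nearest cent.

2010-10-01 to 2011-02-06: 129 days at 2.4% → £1,879,000 × 2.4% × 129/365 = £15,938.0384
2011-02-07 to 2011-07-09: 153 days at 2.55% → £1,879,000 × 2.55% × 153/365 = £20,084.7082
2011-07-10 to 2011-09-30: 83 days at 1.15% → £1,879,000 × 1.15% × 83/365 = £4,913.7137
Total = £40,936.4603

£40,936.46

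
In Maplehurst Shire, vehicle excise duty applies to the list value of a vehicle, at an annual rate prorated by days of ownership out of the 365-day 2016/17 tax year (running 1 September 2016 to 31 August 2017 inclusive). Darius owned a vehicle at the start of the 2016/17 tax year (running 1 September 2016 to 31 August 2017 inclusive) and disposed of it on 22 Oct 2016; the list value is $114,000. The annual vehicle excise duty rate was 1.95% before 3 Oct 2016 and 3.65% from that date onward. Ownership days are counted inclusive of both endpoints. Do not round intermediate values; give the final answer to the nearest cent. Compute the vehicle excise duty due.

1 Sep – 2 Oct 2016: 32 days at 1.95% → $114,000 × 1.95% × 32/365 = $194.8932
3 Oct – 22 Oct 2016: 20 days at 3.65% → $114,000 × 3.65% × 20/365 = $228.0000
Total = $422.8932

$422.89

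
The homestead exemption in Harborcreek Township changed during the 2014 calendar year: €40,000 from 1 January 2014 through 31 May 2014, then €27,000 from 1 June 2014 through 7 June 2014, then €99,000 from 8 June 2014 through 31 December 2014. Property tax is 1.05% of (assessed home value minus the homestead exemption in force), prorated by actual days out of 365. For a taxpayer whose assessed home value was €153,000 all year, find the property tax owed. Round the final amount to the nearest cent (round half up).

€837.78

1 January – 31 May 2014: 151 days, exemption €40,000 → (€153,000 − €40,000) × 1.05% × 151/365 = €490.8534
1 June – 7 June 2014: 7 days, exemption €27,000 → (€153,000 − €27,000) × 1.05% × 7/365 = €25.3726
8 June – 31 December 2014: 207 days, exemption €99,000 → (€153,000 − €99,000) × 1.05% × 207/365 = €321.5589
Total = €837.7849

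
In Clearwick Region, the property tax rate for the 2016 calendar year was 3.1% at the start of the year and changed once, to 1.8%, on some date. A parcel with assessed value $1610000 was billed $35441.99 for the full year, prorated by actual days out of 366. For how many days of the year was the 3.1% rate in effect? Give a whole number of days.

Let d = days at the first rate; then 366 − d days at the second rate.
$1610000 × [3.1%·d + 1.8%·(366−d)] / 366 = $35441.99
Solving gives d = 113, so the new rate took effect on 23 Apr 2016.

113 days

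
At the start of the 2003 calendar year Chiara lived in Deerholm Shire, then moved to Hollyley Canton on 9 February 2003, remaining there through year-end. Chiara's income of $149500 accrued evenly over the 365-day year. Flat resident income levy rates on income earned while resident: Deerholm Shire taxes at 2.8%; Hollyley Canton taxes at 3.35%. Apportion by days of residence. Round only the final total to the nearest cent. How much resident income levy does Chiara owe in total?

$4920.39

Deerholm Shire, 1 January – 8 February 2003: 39 days → $149500 × 2.8% × 39/365 = $447.2712
Hollyley Canton, 9 February – 31 December 2003: 326 days → $149500 × 3.35% × 326/365 = $4473.1219
Total = $4920.3932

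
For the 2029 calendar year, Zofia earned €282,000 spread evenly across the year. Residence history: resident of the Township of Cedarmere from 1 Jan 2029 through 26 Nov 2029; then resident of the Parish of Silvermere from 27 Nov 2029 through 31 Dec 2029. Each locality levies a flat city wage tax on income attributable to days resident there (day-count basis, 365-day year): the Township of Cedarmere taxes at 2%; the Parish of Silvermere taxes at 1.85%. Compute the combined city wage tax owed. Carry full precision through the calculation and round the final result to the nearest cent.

€5,599.44

The Township of Cedarmere, 1 Jan – 26 Nov 2029: 330 days → €282,000 × 2% × 330/365 = €5,099.1781
The Parish of Silvermere, 27 Nov – 31 Dec 2029: 35 days → €282,000 × 1.85% × 35/365 = €500.2603
Total = €5,599.4384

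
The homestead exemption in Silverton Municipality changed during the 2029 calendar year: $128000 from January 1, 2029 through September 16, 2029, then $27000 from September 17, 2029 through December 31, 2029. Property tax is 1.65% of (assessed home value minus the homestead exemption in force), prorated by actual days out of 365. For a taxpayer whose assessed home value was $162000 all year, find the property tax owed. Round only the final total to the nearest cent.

January 1 – September 16, 2029: 259 days, exemption $128000 → ($162000 − $128000) × 1.65% × 259/365 = $398.0795
September 17 – December 31, 2029: 106 days, exemption $27000 → ($162000 − $27000) × 1.65% × 106/365 = $646.8904
Total = $1044.9699

$1044.97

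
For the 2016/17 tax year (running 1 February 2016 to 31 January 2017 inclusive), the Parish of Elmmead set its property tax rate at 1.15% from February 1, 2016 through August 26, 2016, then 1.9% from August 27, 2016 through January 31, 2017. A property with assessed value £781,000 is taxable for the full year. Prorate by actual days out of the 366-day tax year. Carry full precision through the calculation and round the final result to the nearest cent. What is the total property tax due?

£11,510.15

February 1 – August 26, 2016: 208 days at 1.15% → £781,000 × 1.15% × 208/366 = £5,104.2404
August 27, 2016 – January 31, 2017: 158 days at 1.9% → £781,000 × 1.9% × 158/366 = £6,405.9071
Total = £11,510.1475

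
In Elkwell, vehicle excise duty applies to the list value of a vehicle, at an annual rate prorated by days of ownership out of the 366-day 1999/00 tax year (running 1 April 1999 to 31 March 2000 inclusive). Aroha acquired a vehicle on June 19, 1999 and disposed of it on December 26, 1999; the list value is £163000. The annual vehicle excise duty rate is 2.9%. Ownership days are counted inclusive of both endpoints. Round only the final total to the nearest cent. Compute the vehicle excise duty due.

£2466.82

Days held (June 19 – December 26, 1999): 191 out of 366
Tax = £163000 × 2.9% × 191/366 = £2466.8224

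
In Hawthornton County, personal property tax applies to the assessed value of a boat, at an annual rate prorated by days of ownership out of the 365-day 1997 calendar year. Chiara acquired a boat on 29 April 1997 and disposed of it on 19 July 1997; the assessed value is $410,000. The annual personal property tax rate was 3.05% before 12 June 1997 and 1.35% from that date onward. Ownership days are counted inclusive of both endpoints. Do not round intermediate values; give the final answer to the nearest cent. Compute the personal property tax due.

$2,083.70

29 April – 11 June 1997: 44 days at 3.05% → $410,000 × 3.05% × 44/365 = $1,507.4521
12 June – 19 July 1997: 38 days at 1.35% → $410,000 × 1.35% × 38/365 = $576.2466
Total = $2,083.6986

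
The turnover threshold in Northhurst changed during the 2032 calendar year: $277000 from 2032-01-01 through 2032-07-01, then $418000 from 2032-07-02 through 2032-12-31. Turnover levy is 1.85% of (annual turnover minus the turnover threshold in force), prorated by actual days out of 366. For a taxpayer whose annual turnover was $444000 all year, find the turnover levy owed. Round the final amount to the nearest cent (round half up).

2032-01-01 to 2032-07-01: 183 days, exemption $277000 → ($444000 − $277000) × 1.85% × 183/366 = $1544.7500
2032-07-02 to 2032-12-31: 183 days, exemption $418000 → ($444000 − $418000) × 1.85% × 183/366 = $240.5000
Total = $1785.2500

$1785.25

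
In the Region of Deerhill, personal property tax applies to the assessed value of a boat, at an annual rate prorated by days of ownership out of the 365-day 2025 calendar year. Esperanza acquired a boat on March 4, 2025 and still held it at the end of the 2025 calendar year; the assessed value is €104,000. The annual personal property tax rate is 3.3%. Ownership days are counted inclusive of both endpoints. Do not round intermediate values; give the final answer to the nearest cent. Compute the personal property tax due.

Days held (March 4 – December 31, 2025): 303 out of 365
Tax = €104,000 × 3.3% × 303/365 = €2,849.0301

€2,849.03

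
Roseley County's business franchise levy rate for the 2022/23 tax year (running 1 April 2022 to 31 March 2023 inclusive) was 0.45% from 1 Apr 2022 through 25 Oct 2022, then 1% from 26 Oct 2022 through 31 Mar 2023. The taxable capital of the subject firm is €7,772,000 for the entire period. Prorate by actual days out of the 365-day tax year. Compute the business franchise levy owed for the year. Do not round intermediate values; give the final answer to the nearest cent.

1 Apr – 25 Oct 2022: 208 days at 0.45% → €7,772,000 × 0.45% × 208/365 = €19,930.3890
26 Oct 2022 – 31 Mar 2023: 157 days at 1% → €7,772,000 × 1% × 157/365 = €33,430.2466
Total = €53,360.6356

€53,360.64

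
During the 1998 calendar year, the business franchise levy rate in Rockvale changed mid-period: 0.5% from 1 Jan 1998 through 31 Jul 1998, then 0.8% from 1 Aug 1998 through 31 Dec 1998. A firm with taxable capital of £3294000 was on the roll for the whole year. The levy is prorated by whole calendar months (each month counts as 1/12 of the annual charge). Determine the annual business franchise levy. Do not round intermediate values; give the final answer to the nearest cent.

£20587.50

1 Jan – 31 Jul 1998: 7 months at 0.5% → £3294000 × 0.5% × 7/12 = £9607.5000
1 Aug – 31 Dec 1998: 5 months at 0.8% → £3294000 × 0.8% × 5/12 = £10980.0000
Total = £20587.5000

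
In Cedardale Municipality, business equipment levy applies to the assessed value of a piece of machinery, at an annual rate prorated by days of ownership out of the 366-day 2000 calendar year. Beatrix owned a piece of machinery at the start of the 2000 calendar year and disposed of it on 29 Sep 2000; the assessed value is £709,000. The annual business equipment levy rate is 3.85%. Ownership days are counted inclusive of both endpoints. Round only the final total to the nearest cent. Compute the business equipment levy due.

Days held (1 Jan – 29 Sep 2000): 273 out of 366
Tax = £709,000 × 3.85% × 273/366 = £20,360.5041

£20,360.50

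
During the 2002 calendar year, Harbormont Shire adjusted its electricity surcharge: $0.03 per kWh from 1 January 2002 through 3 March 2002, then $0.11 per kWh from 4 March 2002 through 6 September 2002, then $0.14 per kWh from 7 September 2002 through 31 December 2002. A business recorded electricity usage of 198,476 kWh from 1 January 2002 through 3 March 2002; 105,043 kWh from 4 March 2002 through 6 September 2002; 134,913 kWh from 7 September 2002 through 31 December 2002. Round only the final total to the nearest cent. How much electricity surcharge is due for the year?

$36,396.83

1 January – 3 March 2002: 198,476 kWh at $0.03/kWh → $5,954.28
4 March – 6 September 2002: 105,043 kWh at $0.11/kWh → $11,554.73
7 September – 31 December 2002: 134,913 kWh at $0.14/kWh → $18,887.82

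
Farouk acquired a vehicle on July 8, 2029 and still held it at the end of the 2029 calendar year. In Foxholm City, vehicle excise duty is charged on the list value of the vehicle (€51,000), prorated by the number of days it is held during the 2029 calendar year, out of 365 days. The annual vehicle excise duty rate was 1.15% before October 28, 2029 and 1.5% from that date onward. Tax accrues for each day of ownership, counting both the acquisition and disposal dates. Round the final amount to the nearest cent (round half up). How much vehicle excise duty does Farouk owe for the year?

July 8 – October 27, 2029: 112 days at 1.15% → €51,000 × 1.15% × 112/365 = €179.9671
October 28 – December 31, 2029: 65 days at 1.5% → €51,000 × 1.5% × 65/365 = €136.2329
Total = €316.2000

€316.20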